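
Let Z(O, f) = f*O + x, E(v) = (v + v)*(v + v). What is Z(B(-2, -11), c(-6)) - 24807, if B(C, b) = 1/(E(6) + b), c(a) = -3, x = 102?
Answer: -3285768/133 ≈ -24705.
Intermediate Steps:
E(v) = 4*v² (E(v) = (2*v)*(2*v) = 4*v²)
B(C, b) = 1/(144 + b) (B(C, b) = 1/(4*6² + b) = 1/(4*36 + b) = 1/(144 + b))
Z(O, f) = 102 + O*f (Z(O, f) = f*O + 102 = O*f + 102 = 102 + O*f)
Z(B(-2, -11), c(-6)) - 24807 = (102 - 3/(144 - 11)) - 24807 = (102 - 3/133) - 24807 = 13563/133 - 24807 = -3285768/133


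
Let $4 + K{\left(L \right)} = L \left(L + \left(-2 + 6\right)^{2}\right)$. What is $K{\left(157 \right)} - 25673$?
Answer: $1484$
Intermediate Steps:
$K{\left(L \right)} = -4 + L \left(16 + L\right)$ ($K{\left(L \right)} = -4 + L \left(L + \left(-2 + 6\right)^{2}\right) = -4 + L \left(L + 4^{2}\right) = -4 + L \left(L + 16\right) = -4 + L \left(16 + L\right)$)
$K{\left(157 \right)} - 25673 = \left(-4 + 157^{2} + 16 \cdot 157\right) - 25673 = \left(-4 + 24649 + 2512\right) - 25673 = 27157 - 25673 = 1484$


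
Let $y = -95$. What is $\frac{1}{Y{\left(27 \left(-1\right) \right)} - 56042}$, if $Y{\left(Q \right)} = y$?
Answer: $- \frac{1}{56137} \approx -1.7814 \cdot 10^{-5}$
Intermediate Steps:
$Y{\left(Q \right)} = -95$
$\frac{1}{Y{\left(27 \left(-1\right) \right)} - 56042} = \frac{1}{-95 - 56042} = \frac{1}{-56137} = - \frac{1}{56137}$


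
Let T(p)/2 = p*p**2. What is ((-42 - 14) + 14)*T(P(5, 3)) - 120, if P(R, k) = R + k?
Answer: -43128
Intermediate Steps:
T(p) = 2*p**3 (T(p) = 2*(p*p**2) = 2*p**3)
((-42 - 14) + 14)*T(P(5, 3)) - 120 = ((-42 - 14) + 14)*(2*(5 + 3)**3) - 120 = (-56 + 14)*(2*8**3) - 120 = -84*512 - 120 = -42*1024 - 120 = -43008 - 120 = -43128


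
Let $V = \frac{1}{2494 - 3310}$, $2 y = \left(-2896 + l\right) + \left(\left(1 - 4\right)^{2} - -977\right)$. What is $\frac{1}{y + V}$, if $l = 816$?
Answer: $- \frac{816}{446353} \approx -0.0018281$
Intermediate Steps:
$y = -547$ ($y = \frac{\left(-2896 + 816\right) + \left(\left(1 - 4\right)^{2} - -977\right)}{2} = \frac{-2080 + \left(\left(-3\right)^{2} + 977\right)}{2} = \frac{-2080 + \left(9 + 977\right)}{2} = \frac{-2080 + 986}{2} = \frac{1}{2} \left(-1094\right) = -547$)
$V = - \frac{1}{816}$ ($V = \frac{1}{-816} = - \frac{1}{816} \approx -0.0012255$)
$\frac{1}{y + V} = \frac{1}{-547 - \frac{1}{816}} = \frac{1}{- \frac{446353}{816}} = - \frac{816}{446353}$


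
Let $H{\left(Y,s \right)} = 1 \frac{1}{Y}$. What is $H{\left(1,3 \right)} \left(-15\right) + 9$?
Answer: $-6$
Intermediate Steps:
$H{\left(Y,s \right)} = \frac{1}{Y}$
$H{\left(1,3 \right)} \left(-15\right) + 9 = 1^{-1} \left(-15\right) + 9 = 1 \left(-15\right) + 9 = -15 + 9 = -6$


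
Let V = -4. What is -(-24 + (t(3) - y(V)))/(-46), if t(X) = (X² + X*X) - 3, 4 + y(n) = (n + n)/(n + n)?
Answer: -3/23 ≈ -0.13043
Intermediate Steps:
y(n) = -3 (y(n) = -4 + (n + n)/(n + n) = -4 + (2*n)/((2*n)) = -4 + (2*n)*(1/(2*n)) = -4 + 1 = -3)
t(X) = -3 + 2*X² (t(X) = (X² + X²) - 3 = 2*X² - 3 = -3 + 2*X²)
-(-24 + (t(3) - y(V)))/(-46) = -(-24 + ((-3 + 2*3²) - 1*(-3)))/(-46) = -(-24 + ((-3 + 2*9) + 3))*(-1)/46 = -(-24 + ((-3 + 18) + 3))*(-1)/46 = -(-24 + (15 + 3))*(-1)/46 = -(-24 + 18)*(-1)/46 = -(-6)*(-1)/46 = -1*3/23 = -3/23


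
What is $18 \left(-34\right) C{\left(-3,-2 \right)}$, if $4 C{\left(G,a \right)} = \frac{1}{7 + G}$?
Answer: $- \frac{153}{4} \approx -38.25$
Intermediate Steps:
$C{\left(G,a \right)} = \frac{1}{4 \left(7 + G\right)}$
$18 \left(-34\right) C{\left(-3,-2 \right)} = 18 \left(-34\right) \frac{1}{4 \left(7 - 3\right)} = - 612 \frac{1}{4 \cdot 4} = - 612 \cdot \frac{1}{4} \cdot \frac{1}{4} = \left(-612\right) \frac{1}{16} = - \frac{153}{4}$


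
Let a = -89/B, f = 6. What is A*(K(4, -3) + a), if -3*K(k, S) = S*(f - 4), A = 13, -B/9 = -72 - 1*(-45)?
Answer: 5161/243 ≈ 21.239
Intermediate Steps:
B = 243 (B = -9*(-72 - 1*(-45)) = -9*(-72 + 45) = -9*(-27) = 243)
K(k, S) = -2*S/3 (K(k, S) = -S*(6 - 4)/3 = -S*2/3 = -2*S/3)
a = -89/243 ≈ -0.36626
A*(K(4, -3) + a) = 13*(-⅔*(-3) - 89/243) = 13*(2 - 89/243) = 13*(397/243) = 5161/243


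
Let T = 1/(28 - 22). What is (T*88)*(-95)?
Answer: -4180/3 ≈ -1393.3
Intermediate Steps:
T = 1/6 ≈ 0.16667
(T*88)*(-95) = ((1/6)*88)*(-95) = (44/3)*(-95) = -4180/3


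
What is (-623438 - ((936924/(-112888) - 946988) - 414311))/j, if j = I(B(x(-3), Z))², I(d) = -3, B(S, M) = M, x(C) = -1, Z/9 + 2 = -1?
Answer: 20824147373/253998 ≈ 81986.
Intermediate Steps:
Z = -27 (Z = -18 + 9*(-1) = -18 - 9 = -27)
j = 9 (j = (-3)² = 9)
(-623438 - ((936924/(-112888) - 946988) - 414311))/j = (-623438 - ((936924/(-112888) - 946988) - 414311))/9 = (-623438 - ((936924*(-1/112888) - 946988) - 414311))*(⅑) = (-623438 - ((-234231/28222 - 946988) - 414311))*(⅑) = (-623438 - (-26726129567/28222 - 414311))*(⅑) = (-623438 - 1*(-38418814609/28222))*(⅑) = (-623438 + 38418814609/28222)*(⅑) = (20824147373/28222)*(⅑) = 20824147373/253998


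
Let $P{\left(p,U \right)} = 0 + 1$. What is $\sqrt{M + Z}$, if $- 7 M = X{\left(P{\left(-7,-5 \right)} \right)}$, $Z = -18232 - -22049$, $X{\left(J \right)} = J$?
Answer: $\frac{\sqrt{187026}}{7} \approx 61.781$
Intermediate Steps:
$P{\left(p,U \right)} = 1$
$Z = 3817$ ($Z = -18232 + 22049 = 3817$)
$M = - \frac{1}{7}$ ($M = \left(- \frac{1}{7}\right) 1 = - \frac{1}{7} \approx -0.14286$)
$\sqrt{M + Z} = \sqrt{- \frac{1}{7} + 3817} = \sqrt{\frac{26718}{7}} = \frac{\sqrt{187026}}{7}$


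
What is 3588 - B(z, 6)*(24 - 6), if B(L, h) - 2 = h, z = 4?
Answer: 3444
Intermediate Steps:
B(L, h) = 2 + h
3588 - B(z, 6)*(24 - 6) = 3588 - (2 + 6)*(24 - 6) = 3588 - 8*18 = 3588 - 1*144 = 3588 - 144 = 3444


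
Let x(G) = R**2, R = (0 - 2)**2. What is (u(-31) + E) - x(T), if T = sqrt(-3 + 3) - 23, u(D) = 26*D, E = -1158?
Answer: -1980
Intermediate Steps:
R = 4 (R = (-2)**2 = 4)
T = -23 (T = sqrt(0) - 23 = 0 - 23 = -23)
x(G) = 16 (x(G) = 4**2 = 16)
(u(-31) + E) - x(T) = (26*(-31) - 1158) - 1*16 = (-806 - 1158) - 16 = -1964 - 16 = -1980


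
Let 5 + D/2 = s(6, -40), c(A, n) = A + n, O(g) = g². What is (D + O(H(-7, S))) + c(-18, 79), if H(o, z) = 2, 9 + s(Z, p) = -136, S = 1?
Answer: -235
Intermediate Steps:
s(Z, p) = -145 (s(Z, p) = -9 - 136 = -145)
D = -300 (D = -10 + 2*(-145) = -10 - 290 = -300)
(D + O(H(-7, S))) + c(-18, 79) = (-300 + 2²) + (-18 + 79) = (-300 + 4) + 61 = -296 + 61 = -235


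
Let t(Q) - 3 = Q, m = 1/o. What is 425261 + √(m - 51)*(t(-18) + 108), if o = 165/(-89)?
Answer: 425261 + 62*I*√350790/55 ≈ 4.2526e+5 + 667.66*I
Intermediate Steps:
o = -165/89 (o = 165*(-1/89) = -165/89 ≈ -1.8539)
m = -89/165 (m = 1/(-165/89) = -89/165 ≈ -0.53939)
t(Q) = 3 + Q
425261 + √(m - 51)*(t(-18) + 108) = 425261 + √(-89/165 - 51)*((3 - 18) + 108) = 425261 + √(-8504/165)*(-15 + 108) = 425261 + (2*I*√350790/165)*93 = 425261 + 62*I*√350790/55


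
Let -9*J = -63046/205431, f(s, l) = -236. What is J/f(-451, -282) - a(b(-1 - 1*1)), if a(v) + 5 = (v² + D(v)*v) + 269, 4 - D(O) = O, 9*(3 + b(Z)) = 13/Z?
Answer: -54348035159/218167722 ≈ -249.11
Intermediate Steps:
b(Z) = -3 + 13/(9*Z) (b(Z) = -3 + (13/Z)/9 = -3 + 13/(9*Z))
D(O) = 4 - O
a(v) = 264 + v² + v*(4 - v) (a(v) = -5 + ((v² + (4 - v)*v) + 269) = -5 + ((v² + v*(4 - v)) + 269) = -5 + (269 + v² + v*(4 - v)) = 264 + v² + v*(4 - v))
J = 63046/1848879 (J = -(-63046)/(9*205431) = -⅑*(-63046/205431) = 63046/1848879 ≈ 0.034100)
J/f(-451, -282) - a(b(-1 - 1*1)) = (63046/1848879)/(-236) - (264 + 4*(-3 + 13/(9*(-1 - 1*1)))) = (63046/1848879)*(-1/236) - (264 + 4*(-3 + 13/(9*(-1 - 1)))) = -31523/218167722 - (264 + 4*(-3 + (13/9)/(-2))) = -31523/218167722 - (264 + 4*(-3 + (13/9)*(-½))) = -31523/218167722 - (264 + 4*(-3 - 13/18)) = -31523/218167722 - (264 + 4*(-67/18)) = -31523/218167722 - (264 - 134/9) = -31523/218167722 - 1*2242/9 = -31523/218167722 - 2242/9 = -54348035159/218167722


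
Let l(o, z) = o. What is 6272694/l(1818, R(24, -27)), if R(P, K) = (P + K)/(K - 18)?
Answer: 348483/101 ≈ 3450.3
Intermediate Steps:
R(P, K) = (K + P)/(-18 + K)
6272694/l(1818, R(24, -27)) = 6272694/1818 = 6272694*(1/1818) = 348483/101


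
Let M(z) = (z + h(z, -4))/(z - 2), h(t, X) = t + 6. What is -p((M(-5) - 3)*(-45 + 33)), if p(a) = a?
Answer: -204/7 ≈ -29.143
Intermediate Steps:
h(t, X) = 6 + t
M(z) = (6 + 2*z)/(-2 + z) (M(z) = (z + (6 + z))/(z - 2) = (6 + 2*z)/(-2 + z))
-p((M(-5) - 3)*(-45 + 33)) = -(2*(3 - 5)/(-2 - 5) - 3)*(-45 + 33) = -(2*(-2)/(-7) - 3)*(-12) = -(2*(-⅐)*(-2) - 3)*(-12) = -(4/7 - 3)*(-12) = -(-17)*(-12)/7 = -1*204/7 = -204/7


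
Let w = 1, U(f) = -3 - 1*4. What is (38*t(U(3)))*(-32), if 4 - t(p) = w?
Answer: -3648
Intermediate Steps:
U(f) = -7 (U(f) = -3 - 4 = -7)
t(p) = 3 (t(p) = 4 - 1*1 = 4 - 1 = 3)
(38*t(U(3)))*(-32) = (38*3)*(-32) = 114*(-32) = -3648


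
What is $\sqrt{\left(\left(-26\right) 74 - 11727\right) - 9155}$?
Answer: $3 i \sqrt{2534} \approx 151.02 i$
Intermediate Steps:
$\sqrt{\left(\left(-26\right) 74 - 11727\right) - 9155} = \sqrt{\left(-1924 - 11727\right) - 9155} = \sqrt{-13651 - 9155} = \sqrt{-22806} = 3 i \sqrt{2534}$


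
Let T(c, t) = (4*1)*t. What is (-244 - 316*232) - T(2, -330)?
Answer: -72236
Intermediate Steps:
T(c, t) = 4*t
(-244 - 316*232) - T(2, -330) = (-244 - 316*232) - 4*(-330) = (-244 - 73312) - 1*(-1320) = -73556 + 1320 = -72236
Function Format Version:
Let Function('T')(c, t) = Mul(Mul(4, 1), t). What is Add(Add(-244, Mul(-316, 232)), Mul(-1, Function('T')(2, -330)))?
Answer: -72236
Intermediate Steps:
Function('T')(c, t) = Mul(4, t)
Add(Add(-244, Mul(-316, 232)), Mul(-1, Function('T')(2, -330))) = Add(Add(-244, Mul(-316, 232)), Mul(-1, Mul(4, -330))) = Add(Add(-244, -73312), Mul(-1, -1320)) = Add(-73556, 1320) = -72236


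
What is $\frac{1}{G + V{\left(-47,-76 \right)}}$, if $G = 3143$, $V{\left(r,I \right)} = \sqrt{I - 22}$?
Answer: $\frac{449}{1411221} - \frac{i \sqrt{2}}{1411221} \approx 0.00031816 - 1.0021 \cdot 10^{-6} i$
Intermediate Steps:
$V{\left(r,I \right)} = \sqrt{-22 + I}$
$\frac{1}{G + V{\left(-47,-76 \right)}} = \frac{1}{3143 + \sqrt{-22 - 76}} = \frac{1}{3143 + \sqrt{-98}} = \frac{1}{3143 + 7 i \sqrt{2}}$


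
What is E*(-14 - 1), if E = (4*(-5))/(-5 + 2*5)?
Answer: 60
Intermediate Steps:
E = -4 (E = -20/(-5 + 10) = -20/5 = -20*⅕ = -4)
E*(-14 - 1) = -4*(-14 - 1) = -4*(-15) = 60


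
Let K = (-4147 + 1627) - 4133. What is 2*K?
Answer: -13306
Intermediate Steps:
K = -6653 (K = -2520 - 4133 = -6653)
2*K = 2*(-6653) = -13306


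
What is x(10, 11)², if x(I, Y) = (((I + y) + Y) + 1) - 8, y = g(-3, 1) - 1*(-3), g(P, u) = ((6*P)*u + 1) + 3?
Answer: 9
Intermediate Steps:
g(P, u) = 4 + 6*P*u (g(P, u) = (6*P*u + 1) + 3 = (1 + 6*P*u) + 3 = 4 + 6*P*u)
y = -11 (y = (4 + 6*(-3)*1) - 1*(-3) = (4 - 18) + 3 = -14 + 3 = -11)
x(I, Y) = -18 + I + Y (x(I, Y) = (((I - 11) + Y) + 1) - 8 = (((-11 + I) + Y) + 1) - 8 = ((-11 + I + Y) + 1) - 8 = (-10 + I + Y) - 8 = -18 + I + Y)
x(10, 11)² = (-18 + 10 + 11)² = 3² = 9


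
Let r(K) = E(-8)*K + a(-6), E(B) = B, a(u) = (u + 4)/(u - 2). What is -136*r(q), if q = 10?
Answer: 10846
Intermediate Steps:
a(u) = (4 + u)/(-2 + u)
r(K) = 1/4 - 8*K (r(K) = -8*K + (4 - 6)/(-2 - 6) = -8*K - 2/(-8) = -8*K - 1/8*(-2) = -8*K + 1/4 = 1/4 - 8*K)
-136*r(q) = -136*(1/4 - 8*10) = -136*(1/4 - 80) = -136*(-319/4) = 10846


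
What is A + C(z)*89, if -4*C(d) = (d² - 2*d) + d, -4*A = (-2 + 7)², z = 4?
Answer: -1093/4 ≈ -273.25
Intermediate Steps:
A = -25/4 (A = -(-2 + 7)²/4 = -¼*5² = -¼*25 = -25/4 ≈ -6.2500)
C(d) = -d²/4 + d/4 (C(d) = -((d² - 2*d) + d)/4 = -(d² - d)/4 = -d²/4 + d/4)
A + C(z)*89 = -25/4 + ((¼)*4*(1 - 1*4))*89 = -25/4 + ((¼)*4*(1 - 4))*89 = -25/4 + ((¼)*4*(-3))*89 = -25/4 - 3*89 = -25/4 - 267 = -1093/4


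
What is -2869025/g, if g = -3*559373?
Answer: 2869025/1678119 ≈ 1.7097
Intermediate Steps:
g = -1678119
-2869025/g = -2869025/(-1678119) = -2869025*(-1/1678119) = 2869025/1678119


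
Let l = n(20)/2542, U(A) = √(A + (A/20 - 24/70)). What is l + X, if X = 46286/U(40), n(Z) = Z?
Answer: 10/1271 + 23143*√70/27 ≈ 7171.4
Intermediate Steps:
U(A) = √(-12/35 + 21*A/20) (U(A) = √(A + (A*(1/20) - 24*1/70)) = √(A + (A/20 - 12/35)) = √(A + (-12/35 + A/20)) = √(-12/35 + 21*A/20))
X = 23143*√70/27 (X = 46286/((√(-1680 + 5145*40)/70)) = 46286/((√(-1680 + 205800)/70)) = 46286/((√204120/70)) = 46286/(((54*√70)/70)) = 46286/((27*√70/35)) = 46286*(√70/54) = 23143*√70/27 ≈ 7171.4)
l = 10/1271 (l = 20/2542 = 20*(1/2542) = 10/1271 ≈ 0.0078678)
l + X = 10/1271 + 23143*√70/27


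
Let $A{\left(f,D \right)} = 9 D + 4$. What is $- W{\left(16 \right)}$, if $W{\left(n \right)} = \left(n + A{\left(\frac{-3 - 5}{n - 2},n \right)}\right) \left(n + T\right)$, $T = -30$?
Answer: $2296$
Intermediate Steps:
$A{\left(f,D \right)} = 4 + 9 D$
$W{\left(n \right)} = \left(-30 + n\right) \left(4 + 10 n\right)$ ($W{\left(n \right)} = \left(n + \left(4 + 9 n\right)\right) \left(n - 30\right) = \left(4 + 10 n\right) \left(-30 + n\right) = \left(-30 + n\right) \left(4 + 10 n\right)$)
$- W{\left(16 \right)} = - (-120 - 4736 + 10 \cdot 16^{2}) = - (-120 - 4736 + 10 \cdot 256) = - (-120 - 4736 + 2560) = \left(-1\right) \left(-2296\right) = 2296$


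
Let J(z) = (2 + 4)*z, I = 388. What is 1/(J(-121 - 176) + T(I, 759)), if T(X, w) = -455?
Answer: -1/2237 ≈ -0.00044703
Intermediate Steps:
J(z) = 6*z
1/(J(-121 - 176) + T(I, 759)) = 1/(6*(-121 - 176) - 455) = 1/(6*(-297) - 455) = 1/(-1782 - 455) = 1/(-2237) = -1/2237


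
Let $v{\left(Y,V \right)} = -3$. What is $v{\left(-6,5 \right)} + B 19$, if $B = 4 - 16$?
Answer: $-231$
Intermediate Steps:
$B = -12$ ($B = 4 - 16 = -12$)
$v{\left(-6,5 \right)} + B 19 = -3 - 228 = -231$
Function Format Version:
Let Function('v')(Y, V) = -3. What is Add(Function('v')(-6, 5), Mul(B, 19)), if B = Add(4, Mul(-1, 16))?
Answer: -231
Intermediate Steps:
B = -12 (B = Add(4, -16) = -12)
Add(Function('v')(-6, 5), Mul(B, 19)) = Add(-3, Mul(-12, 19)) = Add(-3, -228) = -231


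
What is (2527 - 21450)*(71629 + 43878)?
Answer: -2185738961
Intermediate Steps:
(2527 - 21450)*(71629 + 43878) = -18923*115507 = -2185738961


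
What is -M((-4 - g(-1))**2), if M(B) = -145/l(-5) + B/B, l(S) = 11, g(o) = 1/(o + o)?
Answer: 134/11 ≈ 12.182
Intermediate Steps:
g(o) = 1/(2*o)
M(B) = -134/11 (M(B) = -145/11 + B/B = -145*1/11 + 1 = -145/11 + 1 = -134/11)
-M((-4 - g(-1))**2) = -1*(-134/11) = 134/11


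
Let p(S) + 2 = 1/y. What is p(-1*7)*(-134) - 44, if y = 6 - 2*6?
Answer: 739/3 ≈ 246.33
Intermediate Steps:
y = -6 (y = 6 - 12 = -6)
p(S) = -13/6 (p(S) = -2 + 1/(-6) = -2 - ⅙ = -13/6)
p(-1*7)*(-134) - 44 = -13/6*(-134) - 44 = 871/3 - 44 = 739/3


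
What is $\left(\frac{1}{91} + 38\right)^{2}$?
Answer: $\frac{11964681}{8281} \approx 1444.8$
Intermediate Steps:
$\left(\frac{1}{91} + 38\right)^{2} = \left(\frac{3459}{91}\right)^{2} = \frac{11964681}{8281}$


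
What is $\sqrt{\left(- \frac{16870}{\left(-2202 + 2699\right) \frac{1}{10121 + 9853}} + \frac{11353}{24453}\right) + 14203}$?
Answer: $\frac{2 i \sqrt{55578573016964569}}{578721} \approx 814.73 i$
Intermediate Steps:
$\sqrt{\left(- \frac{16870}{\left(-2202 + 2699\right) \frac{1}{10121 + 9853}} + \frac{11353}{24453}\right) + 14203} = \sqrt{\left(- \frac{16870}{497 \cdot \frac{1}{19974}} + 11353 \cdot \frac{1}{24453}\right) + 14203} = \sqrt{\left(- \frac{16870}{497 \cdot \frac{1}{19974}} + \frac{11353}{24453}\right) + 14203} = \sqrt{\left(- \frac{16870}{\frac{497}{19974}} + \frac{11353}{24453}\right) + 14203} = \sqrt{\left(\left(-16870\right) \frac{19974}{497} + \frac{11353}{24453}\right) + 14203} = \sqrt{\left(- \frac{48137340}{71} + \frac{11353}{24453}\right) + 14203} = \sqrt{- \frac{1177101568957}{1736163} + 14203} = \sqrt{- \frac{1152442845868}{1736163}} = \frac{2 i \sqrt{55578573016964569}}{578721}$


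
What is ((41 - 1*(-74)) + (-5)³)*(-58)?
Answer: 580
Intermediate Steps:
((41 - 1*(-74)) + (-5)³)*(-58) = ((41 + 74) - 125)*(-58) = (115 - 125)*(-58) = -10*(-58) = 580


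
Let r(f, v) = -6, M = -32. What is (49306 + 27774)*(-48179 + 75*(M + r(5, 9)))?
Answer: -3933315320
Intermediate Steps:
(49306 + 27774)*(-48179 + 75*(M + r(5, 9))) = (49306 + 27774)*(-48179 + 75*(-32 - 6)) = 77080*(-48179 + 75*(-38)) = 77080*(-48179 - 2850) = 77080*(-51029) = -3933315320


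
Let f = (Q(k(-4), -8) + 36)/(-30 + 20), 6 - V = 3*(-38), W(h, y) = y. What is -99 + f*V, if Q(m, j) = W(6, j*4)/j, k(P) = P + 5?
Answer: -579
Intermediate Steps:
k(P) = 5 + P
V = 120 (V = 6 - 3*(-38) = 6 - 1*(-114) = 6 + 114 = 120)
Q(m, j) = 4 (Q(m, j) = (j*4)/j = (4*j)/j = 4)
f = -4 (f = (4 + 36)/(-30 + 20) = 40/(-10) = 40*(-1/10) = -4)
-99 + f*V = -99 - 4*120 = -99 - 480 = -579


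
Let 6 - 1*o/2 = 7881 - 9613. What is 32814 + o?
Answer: 36290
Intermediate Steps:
o = 3476 (o = 12 - 2*(7881 - 9613) = 12 - 2*(-1732) = 12 + 3464 = 3476)
32814 + o = 32814 + 3476 = 36290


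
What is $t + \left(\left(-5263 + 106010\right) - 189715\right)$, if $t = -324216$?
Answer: $-413184$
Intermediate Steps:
$t + \left(\left(-5263 + 106010\right) - 189715\right) = -324216 + \left(\left(-5263 + 106010\right) - 189715\right) = -324216 + \left(100747 - 189715\right) = -324216 - 88968 = -413184$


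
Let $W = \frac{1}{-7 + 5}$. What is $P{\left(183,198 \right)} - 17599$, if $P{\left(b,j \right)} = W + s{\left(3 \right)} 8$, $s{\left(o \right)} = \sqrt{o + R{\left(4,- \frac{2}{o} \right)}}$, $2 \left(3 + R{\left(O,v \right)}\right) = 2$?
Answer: $- \frac{35183}{2} \approx -17592.0$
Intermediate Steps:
$R{\left(O,v \right)} = -2$ ($R{\left(O,v \right)} = -3 + \frac{1}{2} \cdot 2 = -3 + 1 = -2$)
$s{\left(o \right)} = \sqrt{-2 + o}$ ($s{\left(o \right)} = \sqrt{o - 2} = \sqrt{-2 + o}$)
$W = - \frac{1}{2}$ ($W = \frac{1}{-2} = - \frac{1}{2} \approx -0.5$)
$P{\left(b,j \right)} = \frac{15}{2}$ ($P{\left(b,j \right)} = - \frac{1}{2} + \sqrt{-2 + 3} \cdot 8 = - \frac{1}{2} + \sqrt{1} \cdot 8 = - \frac{1}{2} + 1 \cdot 8 = - \frac{1}{2} + 8 = \frac{15}{2}$)
$P{\left(183,198 \right)} - 17599 = \frac{15}{2} - 17599 = - \frac{35183}{2}$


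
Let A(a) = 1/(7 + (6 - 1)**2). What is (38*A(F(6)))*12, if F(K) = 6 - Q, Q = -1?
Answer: 57/4 ≈ 14.250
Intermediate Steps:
F(K) = 7 (F(K) = 6 - 1*(-1) = 6 + 1 = 7)
A(a) = 1/32 (A(a) = 1/(7 + 5**2) = 1/(7 + 25) = 1/32)
(38*A(F(6)))*12 = (38*(1/32))*12 = (19/16)*12 = 57/4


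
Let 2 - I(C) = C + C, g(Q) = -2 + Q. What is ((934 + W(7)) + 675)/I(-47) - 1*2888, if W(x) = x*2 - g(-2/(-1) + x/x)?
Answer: -137813/48 ≈ -2871.1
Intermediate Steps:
W(x) = -1 + 2*x (W(x) = x*2 - (-2 + (-2/(-1) + x/x)) = 2*x - (-2 + (-2*(-1) + 1)) = 2*x - (-2 + (2 + 1)) = 2*x - (-2 + 3) = 2*x - 1*1 = 2*x - 1 = -1 + 2*x)
I(C) = 2 - 2*C (I(C) = 2 - (C + C) = 2 - 2*C)
((934 + W(7)) + 675)/I(-47) - 1*2888 = ((934 + (-1 + 2*7)) + 675)/(2 - 2*(-47)) - 1*2888 = ((934 + (-1 + 14)) + 675)/(2 + 94) - 2888 = ((934 + 13) + 675)/96 - 2888 = (947 + 675)*(1/96) - 2888 = 1622*(1/96) - 2888 = 811/48 - 2888 = -137813/48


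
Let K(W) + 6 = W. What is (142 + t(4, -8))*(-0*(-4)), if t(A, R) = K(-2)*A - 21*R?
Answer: 0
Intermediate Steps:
K(W) = -6 + W
t(A, R) = -21*R - 8*A (t(A, R) = (-6 - 2)*A - 21*R = -8*A - 21*R = -21*R - 8*A)
(142 + t(4, -8))*(-0*(-4)) = (142 + (-21*(-8) - 8*4))*(-0*(-4)) = (142 + (168 - 32))*(-17*0) = (142 + 136)*0 = 278*0 = 0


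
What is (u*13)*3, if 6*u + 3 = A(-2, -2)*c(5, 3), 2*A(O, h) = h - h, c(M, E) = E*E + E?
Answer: -39/2 ≈ -19.500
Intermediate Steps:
c(M, E) = E + E² (c(M, E) = E² + E = E + E²)
A(O, h) = 0 (A(O, h) = (h - h)/2 = (½)*0 = 0)
u = -½ (u = -½ + (0*(3*(1 + 3)))/6 = -½ + (0*(3*4))/6 = -½ + (0*12)/6 = -½ + (⅙)*0 = -½ + 0 = -½ ≈ -0.50000)
(u*13)*3 = -½*13*3 = -13/2*3 = -39/2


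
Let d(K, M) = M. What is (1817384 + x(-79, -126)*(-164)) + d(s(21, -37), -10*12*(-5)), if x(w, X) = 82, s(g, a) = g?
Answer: 1804536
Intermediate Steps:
(1817384 + x(-79, -126)*(-164)) + d(s(21, -37), -10*12*(-5)) = (1817384 + 82*(-164)) - 10*12*(-5) = (1817384 - 13448) - 120*(-5) = 1803936 + 600 = 1804536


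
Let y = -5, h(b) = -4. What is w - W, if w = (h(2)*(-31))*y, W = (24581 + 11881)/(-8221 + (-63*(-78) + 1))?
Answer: -335543/551 ≈ -608.97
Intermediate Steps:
W = -6077/551 (W = 36462/(-8221 + (4914 + 1)) = 36462/(-8221 + 4915) = 36462/(-3306) = 36462*(-1/3306) = -6077/551 ≈ -11.029)
w = -620 (w = -4*(-31)*(-5) = 124*(-5) = -620)
w - W = -620 - 1*(-6077/551) = -620 + 6077/551 = -335543/551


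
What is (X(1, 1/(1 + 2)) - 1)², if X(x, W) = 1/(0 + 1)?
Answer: 0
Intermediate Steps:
X(x, W) = 1 (X(x, W) = 1/1 = 1)
(X(1, 1/(1 + 2)) - 1)² = (1 - 1)² = 0² = 0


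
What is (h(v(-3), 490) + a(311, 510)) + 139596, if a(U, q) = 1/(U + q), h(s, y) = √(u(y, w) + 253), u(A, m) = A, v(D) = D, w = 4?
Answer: 114608317/821 + √743 ≈ 1.3962e+5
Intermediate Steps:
h(s, y) = √(253 + y) (h(s, y) = √(y + 253) = √(253 + y))
(h(v(-3), 490) + a(311, 510)) + 139596 = (√(253 + 490) + 1/(311 + 510)) + 139596 = (√743 + 1/821) + 139596 = (1/821 + √743) + 139596 = 114608317/821 + √743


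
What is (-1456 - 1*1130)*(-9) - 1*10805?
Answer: 12469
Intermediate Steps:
(-1456 - 1*1130)*(-9) - 1*10805 = (-1456 - 1130)*(-9) - 10805 = -2586*(-9) - 10805 = 23274 - 10805 = 12469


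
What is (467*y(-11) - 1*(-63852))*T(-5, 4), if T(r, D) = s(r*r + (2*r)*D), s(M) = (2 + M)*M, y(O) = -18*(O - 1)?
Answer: 32121180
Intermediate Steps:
y(O) = 18 - 18*O (y(O) = -18*(-1 + O) = 18 - 18*O)
s(M) = M*(2 + M)
T(r, D) = (r² + 2*D*r)*(2 + r² + 2*D*r) (T(r, D) = (r*r + (2*r)*D)*(2 + (r*r + (2*r)*D)) = (r² + 2*D*r)*(2 + (r² + 2*D*r)) = (r² + 2*D*r)*(2 + r² + 2*D*r))
(467*y(-11) - 1*(-63852))*T(-5, 4) = (467*(18 - 18*(-11)) - 1*(-63852))*(-5*(2 - 5*(-5 + 2*4))*(-5 + 2*4)) = (467*(18 + 198) + 63852)*(-5*(2 - 5*(-5 + 8))*(-5 + 8)) = (467*216 + 63852)*(-5*(2 - 5*3)*3) = (100872 + 63852)*(-5*(2 - 15)*3) = 164724*(-5*(-13)*3) = 164724*195 = 32121180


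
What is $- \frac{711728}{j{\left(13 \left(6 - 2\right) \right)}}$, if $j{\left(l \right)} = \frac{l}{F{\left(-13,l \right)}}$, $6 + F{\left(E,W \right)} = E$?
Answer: $\frac{3380708}{13} \approx 2.6005 \cdot 10^{5}$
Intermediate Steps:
$F{\left(E,W \right)} = -6 + E$
$j{\left(l \right)} = - \frac{l}{19}$ ($j{\left(l \right)} = \frac{l}{-6 - 13} = \frac{l}{-19} = l \left(- \frac{1}{19}\right) = - \frac{l}{19}$)
$- \frac{711728}{j{\left(13 \left(6 - 2\right) \right)}} = - \frac{711728}{\left(- \frac{1}{19}\right) 13 \left(6 - 2\right)} = - \frac{711728}{\left(- \frac{1}{19}\right) 13 \cdot 4} = - \frac{711728}{\left(- \frac{1}{19}\right) 52} = - \frac{711728}{- \frac{52}{19}} = \left(-711728\right) \left(- \frac{19}{52}\right) = \frac{3380708}{13}$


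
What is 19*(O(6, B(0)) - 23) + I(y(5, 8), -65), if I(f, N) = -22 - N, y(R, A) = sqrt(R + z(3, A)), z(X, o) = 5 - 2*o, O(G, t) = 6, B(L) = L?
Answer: -280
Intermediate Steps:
y(R, A) = sqrt(5 + R - 2*A) (y(R, A) = sqrt(R + (5 - 2*A)) = sqrt(5 + R - 2*A))
19*(O(6, B(0)) - 23) + I(y(5, 8), -65) = 19*(6 - 23) + (-22 - 1*(-65)) = 19*(-17) + (-22 + 65) = -323 + 43 = -280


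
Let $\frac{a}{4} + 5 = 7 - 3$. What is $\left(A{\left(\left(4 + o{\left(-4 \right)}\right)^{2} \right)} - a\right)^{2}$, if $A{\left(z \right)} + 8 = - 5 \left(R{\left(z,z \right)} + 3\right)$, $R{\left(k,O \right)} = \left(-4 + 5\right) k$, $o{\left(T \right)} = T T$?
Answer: $4076361$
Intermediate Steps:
$o{\left(T \right)} = T^{2}$
$R{\left(k,O \right)} = k$ ($R{\left(k,O \right)} = 1 k = k$)
$A{\left(z \right)} = -23 - 5 z$ ($A{\left(z \right)} = -8 - 5 \left(z + 3\right) = -8 - 5 \left(3 + z\right) = -8 - \left(15 + 5 z\right) = -23 - 5 z$)
$a = -4$ ($a = -20 + 4 \left(7 - 3\right) = -20 + 4 \cdot 4 = -20 + 16 = -4$)
$\left(A{\left(\left(4 + o{\left(-4 \right)}\right)^{2} \right)} - a\right)^{2} = \left(\left(-23 - 5 \left(4 + \left(-4\right)^{2}\right)^{2}\right) - -4\right)^{2} = \left(\left(-23 - 5 \left(4 + 16\right)^{2}\right) + 4\right)^{2} = \left(\left(-23 - 5 \cdot 20^{2}\right) + 4\right)^{2} = \left(\left(-23 - 2000\right) + 4\right)^{2} = \left(-2023 + 4\right)^{2} = \left(-2019\right)^{2} = 4076361$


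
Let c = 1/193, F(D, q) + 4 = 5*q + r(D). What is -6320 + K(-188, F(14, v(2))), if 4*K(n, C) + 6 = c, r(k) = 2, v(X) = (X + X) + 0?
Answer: -4880197/772 ≈ -6321.5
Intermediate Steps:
v(X) = 2*X (v(X) = 2*X + 0 = 2*X)
F(D, q) = -2 + 5*q (F(D, q) = -4 + (5*q + 2) = -4 + (2 + 5*q) = -2 + 5*q)
c = 1/193 ≈ 0.0051813
K(n, C) = -1157/772 (K(n, C) = -3/2 + (¼)*(1/193) = -3/2 + 1/772 = -1157/772)
-6320 + K(-188, F(14, v(2))) = -6320 - 1157/772 = -4880197/772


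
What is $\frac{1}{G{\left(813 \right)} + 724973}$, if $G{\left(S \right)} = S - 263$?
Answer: $\frac{1}{725523} \approx 1.3783 \cdot 10^{-6}$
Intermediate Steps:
$G{\left(S \right)} = -263 + S$
$\frac{1}{G{\left(813 \right)} + 724973} = \frac{1}{\left(-263 + 813\right) + 724973} = \frac{1}{550 + 724973} = \frac{1}{725523}$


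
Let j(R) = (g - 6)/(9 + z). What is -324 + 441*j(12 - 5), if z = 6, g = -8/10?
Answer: -13098/25 ≈ -523.92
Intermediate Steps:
g = -⅘ (g = -8*⅒ = -⅘ ≈ -0.80000)
j(R) = -34/75 (j(R) = (-⅘ - 6)/(9 + 6) = -34/5/15 = -34/5*1/15 = -34/75)
-324 + 441*j(12 - 5) = -324 + 441*(-34/75) = -324 - 4998/25 = -13098/25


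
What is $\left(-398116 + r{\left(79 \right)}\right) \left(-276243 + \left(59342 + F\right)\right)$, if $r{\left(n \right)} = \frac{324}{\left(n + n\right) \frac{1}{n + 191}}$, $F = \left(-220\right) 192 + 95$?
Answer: $\frac{8135967557504}{79} \approx 1.0299 \cdot 10^{11}$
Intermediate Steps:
$F = -42145$ ($F = -42240 + 95 = -42145$)
$r{\left(n \right)} = \frac{162 \left(191 + n\right)}{n}$ ($r{\left(n \right)} = \frac{324}{2 n \frac{1}{191 + n}} = 324 \frac{191 + n}{2 n} = \frac{162 \left(191 + n\right)}{n}$)
$\left(-398116 + r{\left(79 \right)}\right) \left(-276243 + \left(59342 + F\right)\right) = \left(-398116 + \left(162 + \frac{30942}{79}\right)\right) \left(-276243 + \left(59342 - 42145\right)\right) = \left(-398116 + \left(162 + 30942 \cdot \frac{1}{79}\right)\right) \left(-276243 + 17197\right) = \left(-398116 + \left(162 + \frac{30942}{79}\right)\right) \left(-259046\right) = \left(-398116 + \frac{43740}{79}\right) \left(-259046\right) = \left(- \frac{31407424}{79}\right) \left(-259046\right) = \frac{8135967557504}{79}$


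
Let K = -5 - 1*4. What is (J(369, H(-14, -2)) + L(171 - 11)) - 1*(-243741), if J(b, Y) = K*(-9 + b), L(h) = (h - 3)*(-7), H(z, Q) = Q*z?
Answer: 239402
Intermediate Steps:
K = -9 (K = -5 - 4 = -9)
L(h) = 21 - 7*h (L(h) = (-3 + h)*(-7) = 21 - 7*h)
J(b, Y) = 81 - 9*b (J(b, Y) = -9*(-9 + b) = 81 - 9*b)
(J(369, H(-14, -2)) + L(171 - 11)) - 1*(-243741) = ((81 - 9*369) + (21 - 7*(171 - 11))) - 1*(-243741) = ((81 - 3321) + (21 - 7*160)) + 243741 = (-3240 + (21 - 1120)) + 243741 = (-3240 - 1099) + 243741 = -4339 + 243741 = 239402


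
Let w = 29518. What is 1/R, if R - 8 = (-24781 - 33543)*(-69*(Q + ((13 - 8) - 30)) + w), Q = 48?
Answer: -1/1629047636 ≈ -6.1386e-10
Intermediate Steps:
R = -1629047636 (R = 8 + (-24781 - 33543)*(-69*(48 + ((13 - 8) - 30)) + 29518) = 8 - 58324*(-69*(48 + (5 - 30)) + 29518) = 8 - 58324*(-69*(48 - 25) + 29518) = 8 - 58324*(-69*23 + 29518) = 8 - 58324*(-1587 + 29518) = 8 - 58324*27931 = 8 - 1629047644 = -1629047636)
1/R = 1/(-1629047636) = -1/1629047636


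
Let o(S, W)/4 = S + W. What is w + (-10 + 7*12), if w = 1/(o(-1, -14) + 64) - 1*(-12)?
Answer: 345/4 ≈ 86.250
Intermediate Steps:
o(S, W) = 4*S + 4*W (o(S, W) = 4*(S + W) = 4*S + 4*W)
w = 49/4 (w = 1/((4*(-1) + 4*(-14)) + 64) - 1*(-12) = 1/((-4 - 56) + 64) + 12 = 1/(-60 + 64) + 12 = 1/4 + 12 = 49/4 ≈ 12.250)
w + (-10 + 7*12) = 49/4 + (-10 + 7*12) = 49/4 + (-10 + 84) = 49/4 + 74 = 345/4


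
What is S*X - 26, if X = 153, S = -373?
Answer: -57095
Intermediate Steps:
S*X - 26 = -373*153 - 26 = -57069 - 26 = -57095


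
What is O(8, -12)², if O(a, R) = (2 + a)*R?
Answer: 14400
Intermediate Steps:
O(a, R) = R*(2 + a)
O(8, -12)² = (-12*(2 + 8))² = (-12*10)² = (-120)² = 14400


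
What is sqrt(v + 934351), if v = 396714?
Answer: sqrt(1331065) ≈ 1153.7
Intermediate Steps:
sqrt(v + 934351) = sqrt(396714 + 934351) = sqrt(1331065)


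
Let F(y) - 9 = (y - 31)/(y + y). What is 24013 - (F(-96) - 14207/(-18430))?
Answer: 42467262943/1769280 ≈ 24003.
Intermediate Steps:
F(y) = 9 + (-31 + y)/(2*y) (F(y) = 9 + (y - 31)/(y + y) = 9 + (-31 + y)/((2*y)) = 9 + (-31 + y)*(1/(2*y)) = 9 + (-31 + y)/(2*y))
24013 - (F(-96) - 14207/(-18430)) = 24013 - ((1/2)*(-31 + 19*(-96))/(-96) - 14207/(-18430)) = 24013 - ((1/2)*(-1/96)*(-31 - 1824) - 14207*(-1/18430)) = 24013 - ((1/2)*(-1/96)*(-1855) + 14207/18430) = 24013 - (1855/192 + 14207/18430) = 24013 - 1*18457697/1769280 = 24013 - 18457697/1769280 = 42467262943/1769280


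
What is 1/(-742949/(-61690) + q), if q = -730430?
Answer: -61690/45059483751 ≈ -1.3691e-6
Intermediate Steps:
1/(-742949/(-61690) + q) = 1/(-742949/(-61690) - 730430) = 1/(-742949*(-1/61690) - 730430) = 1/(742949/61690 - 730430) = 1/(-45059483751/61690) = -61690/45059483751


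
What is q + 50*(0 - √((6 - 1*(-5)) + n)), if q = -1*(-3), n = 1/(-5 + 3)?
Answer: 3 - 25*√42 ≈ -159.02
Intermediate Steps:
n = -½ (n = 1/(-2) = -½ ≈ -0.50000)
q = 3
q + 50*(0 - √((6 - 1*(-5)) + n)) = 3 + 50*(0 - √((6 - 1*(-5)) - ½)) = 3 + 50*(0 - √((6 + 5) - ½)) = 3 + 50*(0 - √(11 - ½)) = 3 + 50*(0 - √(21/2)) = 3 + 50*(0 - √42/2) = 3 + 50*(-√42/2) = 3 - 25*√42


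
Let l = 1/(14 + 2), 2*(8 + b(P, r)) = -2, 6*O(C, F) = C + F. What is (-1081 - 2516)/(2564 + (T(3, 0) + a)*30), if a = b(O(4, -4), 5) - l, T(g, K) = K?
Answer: -2616/1667 ≈ -1.5693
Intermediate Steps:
O(C, F) = C/6 + F/6 (O(C, F) = (C + F)/6 = C/6 + F/6)
b(P, r) = -9 (b(P, r) = -8 + (1/2)*(-2) = -8 - 1 = -9)
l = 1/16 ≈ 0.062500
a = -145/16 (a = -9 - 1*1/16 = -9 - 1/16 = -145/16 ≈ -9.0625)
(-1081 - 2516)/(2564 + (T(3, 0) + a)*30) = (-1081 - 2516)/(2564 + (0 - 145/16)*30) = -3597/(2564 - 145/16*30) = -3597/(2564 - 2175/8) = -3597/18337/8 = -3597*8/18337 = -2616/1667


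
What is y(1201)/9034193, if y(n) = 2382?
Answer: 2382/9034193 ≈ 0.00026366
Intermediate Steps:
y(1201)/9034193 = 2382/9034193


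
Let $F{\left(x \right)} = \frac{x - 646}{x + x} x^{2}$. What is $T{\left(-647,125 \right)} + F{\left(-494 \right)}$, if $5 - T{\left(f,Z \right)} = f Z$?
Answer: $362460$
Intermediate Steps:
$T{\left(f,Z \right)} = 5 - Z f$ ($T{\left(f,Z \right)} = 5 - f Z = 5 - Z f$)
$F{\left(x \right)} = \frac{x \left(-646 + x\right)}{2}$ ($F{\left(x \right)} = \frac{-646 + x}{2 x} x^{2} = \frac{x \left(-646 + x\right)}{2}$)
$T{\left(-647,125 \right)} + F{\left(-494 \right)} = \left(5 - 125 \left(-647\right)\right) + \frac{1}{2} \left(-494\right) \left(-646 - 494\right) = \left(5 + 80875\right) + \frac{1}{2} \left(-494\right) \left(-1140\right) = 80880 + 281580 = 362460$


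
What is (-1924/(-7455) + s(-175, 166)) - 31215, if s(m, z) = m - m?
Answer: -232705901/7455 ≈ -31215.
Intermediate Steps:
s(m, z) = 0
(-1924/(-7455) + s(-175, 166)) - 31215 = (-1924/(-7455) + 0) - 31215 = (-1924*(-1/7455) + 0) - 31215 = (1924/7455 + 0) - 31215 = 1924/7455 - 31215 = -232705901/7455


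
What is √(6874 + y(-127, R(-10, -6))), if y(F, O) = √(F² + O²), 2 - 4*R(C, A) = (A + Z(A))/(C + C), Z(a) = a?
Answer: √(687400 + 5*√6451649)/10 ≈ 83.672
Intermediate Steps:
R(C, A) = ½ - A/(4*C) (R(C, A) = ½ - (A + A)/(4*(C + C)) = ½ - 2*A/(4*(2*C)) = ½ - 2*A*1/(2*C)/4 = ½ - A/(4*C))
√(6874 + y(-127, R(-10, -6))) = √(6874 + √((-127)² + ((¼)*(-1*(-6) + 2*(-10))/(-10))²)) = √(6874 + √(16129 + ((¼)*(-⅒)*(6 - 20))²)) = √(6874 + √(16129 + ((¼)*(-⅒)*(-14))²)) = √(6874 + √(16129 + (7/20)²)) = √(6874 + √(16129 + 49/400)) = √(6874 + √(6451649/400)) = √(6874 + √6451649/20)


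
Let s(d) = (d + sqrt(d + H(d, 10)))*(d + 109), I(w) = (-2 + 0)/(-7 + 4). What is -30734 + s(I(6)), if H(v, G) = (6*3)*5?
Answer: -275948/9 + 1316*sqrt(51)/9 ≈ -29617.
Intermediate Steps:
H(v, G) = 90 (H(v, G) = 18*5 = 90)
I(w) = 2/3 (I(w) = -2/(-3) = -2*(-1/3) = 2/3)
s(d) = (109 + d)*(d + sqrt(90 + d)) (s(d) = (d + sqrt(d + 90))*(d + 109) = (d + sqrt(90 + d))*(109 + d) = (109 + d)*(d + sqrt(90 + d)))
-30734 + s(I(6)) = -30734 + ((2/3)**2 + 109*(2/3) + 109*sqrt(90 + 2/3) + 2*sqrt(90 + 2/3)/3) = -30734 + (4/9 + 218/3 + 109*sqrt(272/3) + 2*sqrt(272/3)/3) = -30734 + (4/9 + 218/3 + 109*(4*sqrt(51)/3) + 2*(4*sqrt(51)/3)/3) = -30734 + (4/9 + 218/3 + 436*sqrt(51)/3 + 8*sqrt(51)/9) = -30734 + (658/9 + 1316*sqrt(51)/9) = -275948/9 + 1316*sqrt(51)/9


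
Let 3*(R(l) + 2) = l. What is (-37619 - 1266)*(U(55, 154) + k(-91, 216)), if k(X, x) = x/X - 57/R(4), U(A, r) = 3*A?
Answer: -250858245/26 ≈ -9.6484e+6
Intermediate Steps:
R(l) = -2 + l/3
k(X, x) = 171/2 + x/X (k(X, x) = x/X - 57/(-2 + (1/3)*4) = x/X - 57/(-2 + 4/3) = x/X - 57/(-2/3) = x/X - 57*(-3/2) = x/X + 171/2 = 171/2 + x/X)
(-37619 - 1266)*(U(55, 154) + k(-91, 216)) = (-37619 - 1266)*(3*55 + (171/2 + 216/(-91))) = -38885*(165 + (171/2 + 216*(-1/91))) = -38885*(165 + (171/2 - 216/91)) = -38885*(165 + 15129/182) = -38885*45159/182 = -250858245/26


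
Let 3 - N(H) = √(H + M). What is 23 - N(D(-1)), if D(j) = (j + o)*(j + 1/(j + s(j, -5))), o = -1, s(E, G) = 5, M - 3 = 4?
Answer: 20 + √34/2 ≈ 22.915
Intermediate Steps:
M = 7 (M = 3 + 4 = 7)
D(j) = (-1 + j)*(j + 1/(5 + j)) (D(j) = (j - 1)*(j + 1/(j + 5)) = (-1 + j)*(j + 1/(5 + j)))
N(H) = 3 - √(7 + H) (N(H) = 3 - √(H + 7) = 3 - √(7 + H))
23 - N(D(-1)) = 23 - (3 - √(7 + (-1 + (-1)³ - 4*(-1) + 4*(-1)²)/(5 - 1))) = 23 - (3 - √(7 + (-1 - 1 + 4 + 4*1)/4)) = 23 - (3 - √(7 + (-1 - 1 + 4 + 4)/4)) = 23 - (3 - √(7 + (¼)*6)) = 23 - (3 - √(7 + 3/2)) = 23 - (3 - √(17/2)) = 23 - (3 - √34/2) = 23 + (-3 + √34/2) = 20 + √34/2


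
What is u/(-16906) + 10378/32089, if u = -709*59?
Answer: 1517765427/542496634 ≈ 2.7977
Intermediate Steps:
u = -41831
u/(-16906) + 10378/32089 = -41831/(-16906) + 10378/32089 = -41831*(-1/16906) + 10378*(1/32089) = 41831/16906 + 10378/32089 = 1517765427/542496634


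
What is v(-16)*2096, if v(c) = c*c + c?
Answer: 503040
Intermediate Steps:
v(c) = c + c² (v(c) = c² + c = c + c²)
v(-16)*2096 = -16*(1 - 16)*2096 = -16*(-15)*2096 = 240*2096 = 503040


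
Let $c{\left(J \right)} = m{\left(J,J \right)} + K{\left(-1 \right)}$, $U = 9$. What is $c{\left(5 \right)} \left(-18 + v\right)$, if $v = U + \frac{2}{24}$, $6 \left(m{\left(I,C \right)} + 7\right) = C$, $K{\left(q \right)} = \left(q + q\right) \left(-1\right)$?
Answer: $\frac{2675}{72} \approx 37.153$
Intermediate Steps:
$K{\left(q \right)} = - 2 q$ ($K{\left(q \right)} = 2 q \left(-1\right) = - 2 q$)
$m{\left(I,C \right)} = -7 + \frac{C}{6}$
$c{\left(J \right)} = -5 + \frac{J}{6}$ ($c{\left(J \right)} = \left(-7 + \frac{J}{6}\right) - -2 = \left(-7 + \frac{J}{6}\right) + 2 = -5 + \frac{J}{6}$)
$v = \frac{109}{12}$ ($v = 9 + \frac{2}{24} = 9 + 2 \cdot \frac{1}{24} = 9 + \frac{1}{12} = \frac{109}{12} \approx 9.0833$)
$c{\left(5 \right)} \left(-18 + v\right) = \left(-5 + \frac{1}{6} \cdot 5\right) \left(-18 + \frac{109}{12}\right) = \left(-5 + \frac{5}{6}\right) \left(- \frac{107}{12}\right) = \left(- \frac{25}{6}\right) \left(- \frac{107}{12}\right) = \frac{2675}{72}$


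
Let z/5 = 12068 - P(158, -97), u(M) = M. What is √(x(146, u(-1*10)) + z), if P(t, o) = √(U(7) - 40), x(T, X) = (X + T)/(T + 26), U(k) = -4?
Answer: √(111570122 - 18490*I*√11)/43 ≈ 245.64 - 0.067509*I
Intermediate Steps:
x(T, X) = (T + X)/(26 + T)
P(t, o) = 2*I*√11 (P(t, o) = √(-4 - 40) = √(-44) = 2*I*√11)
z = 60340 - 10*I*√11 (z = 5*(12068 - 2*I*√11) = 60340 - 10*I*√11 ≈ 60340.0 - 33.166*I)
√(x(146, u(-1*10)) + z) = √((146 - 1*10)/(26 + 146) + (60340 - 10*I*√11)) = √((146 - 10)/172 + (60340 - 10*I*√11)) = √((1/172)*136 + (60340 - 10*I*√11)) = √(34/43 + (60340 - 10*I*√11)) = √(2594654/43 - 10*I*√11)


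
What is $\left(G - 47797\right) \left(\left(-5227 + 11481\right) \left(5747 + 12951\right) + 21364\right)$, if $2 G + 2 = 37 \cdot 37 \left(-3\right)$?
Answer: $-5830564439584$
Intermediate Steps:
$G = - \frac{4109}{2}$ ($G = -1 + \frac{37 \cdot 37 \left(-3\right)}{2} = -1 + \frac{1369 \left(-3\right)}{2} = -1 + \frac{1}{2} \left(-4107\right) = -1 - \frac{4107}{2} = - \frac{4109}{2} \approx -2054.5$)
$\left(G - 47797\right) \left(\left(-5227 + 11481\right) \left(5747 + 12951\right) + 21364\right) = \left(- \frac{4109}{2} - 47797\right) \left(\left(-5227 + 11481\right) \left(5747 + 12951\right) + 21364\right) = - \frac{99703 \left(6254 \cdot 18698 + 21364\right)}{2} = - \frac{99703 \left(116937292 + 21364\right)}{2} = \left(- \frac{99703}{2}\right) 116958656 = -5830564439584$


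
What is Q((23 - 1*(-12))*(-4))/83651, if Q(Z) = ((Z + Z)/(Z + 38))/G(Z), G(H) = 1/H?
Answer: -19600/4266201 ≈ -0.0045943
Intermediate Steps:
Q(Z) = 2*Z**2/(38 + Z) (Q(Z) = ((Z + Z)/(Z + 38))/(1/Z) = ((2*Z)/(38 + Z))*Z = (2*Z/(38 + Z))*Z = 2*Z**2/(38 + Z))
Q((23 - 1*(-12))*(-4))/83651 = (2*((23 - 1*(-12))*(-4))**2/(38 + (23 - 1*(-12))*(-4)))/83651 = (2*((23 + 12)*(-4))**2/(38 + (23 + 12)*(-4)))*(1/83651) = (2*(35*(-4))**2/(38 + 35*(-4)))*(1/83651) = (2*(-140)**2/(38 - 140))*(1/83651) = (2*19600/(-102))*(1/83651) = (2*19600*(-1/102))*(1/83651) = -19600/51*1/83651 = -19600/4266201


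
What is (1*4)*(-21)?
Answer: -84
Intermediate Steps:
(1*4)*(-21) = 4*(-21) = -84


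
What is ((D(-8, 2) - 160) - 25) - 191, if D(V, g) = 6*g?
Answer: -364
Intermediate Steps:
((D(-8, 2) - 160) - 25) - 191 = ((6*2 - 160) - 25) - 191 = ((12 - 160) - 25) - 191 = (-148 - 25) - 191 = -173 - 191 = -364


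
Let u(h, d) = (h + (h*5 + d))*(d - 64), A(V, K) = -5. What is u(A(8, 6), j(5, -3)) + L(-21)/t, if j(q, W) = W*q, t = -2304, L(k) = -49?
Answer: 8190769/2304 ≈ 3555.0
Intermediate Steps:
u(h, d) = (-64 + d)*(d + 6*h) (u(h, d) = (h + (5*h + d))*(-64 + d) = (h + (d + 5*h))*(-64 + d) = (d + 6*h)*(-64 + d) = (-64 + d)*(d + 6*h))
u(A(8, 6), j(5, -3)) + L(-21)/t = ((-3*5)² - 384*(-5) - (-192)*5 + 6*(-3*5)*(-5)) - 49/(-2304) = ((-15)² + 1920 - 64*(-15) + 6*(-15)*(-5)) - 49*(-1/2304) = (225 + 1920 + 960 + 450) + 49/2304 = 3555 + 49/2304 = 8190769/2304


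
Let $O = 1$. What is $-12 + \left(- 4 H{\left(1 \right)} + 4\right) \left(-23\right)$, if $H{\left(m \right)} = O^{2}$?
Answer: $-12$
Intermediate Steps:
$H{\left(m \right)} = 1$ ($H{\left(m \right)} = 1^{2} = 1$)
$-12 + \left(- 4 H{\left(1 \right)} + 4\right) \left(-23\right) = -12 + \left(\left(-4\right) 1 + 4\right) \left(-23\right) = -12 + \left(-4 + 4\right) \left(-23\right) = -12 + 0 \left(-23\right) = -12 + 0 = -12$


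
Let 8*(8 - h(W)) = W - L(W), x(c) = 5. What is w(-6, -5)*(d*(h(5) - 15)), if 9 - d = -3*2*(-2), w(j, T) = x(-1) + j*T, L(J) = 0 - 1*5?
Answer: 3465/4 ≈ 866.25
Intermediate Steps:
L(J) = -5 (L(J) = 0 - 5 = -5)
h(W) = 59/8 - W/8 (h(W) = 8 - (W - 1*(-5))/8 = 8 - (W + 5)/8 = 8 - (5 + W)/8 = 8 + (-5/8 - W/8) = 59/8 - W/8)
w(j, T) = 5 + T*j (w(j, T) = 5 + j*T = 5 + T*j)
d = -3 (d = 9 - (-3*2)*(-2) = 9 - (-6)*(-2) = 9 - 1*12 = 9 - 12 = -3)
w(-6, -5)*(d*(h(5) - 15)) = (5 - 5*(-6))*(-3*((59/8 - ⅛*5) - 15)) = (5 + 30)*(-3*((59/8 - 5/8) - 15)) = 35*(-3*(27/4 - 15)) = 35*(-3*(-33/4)) = 35*(99/4) = 3465/4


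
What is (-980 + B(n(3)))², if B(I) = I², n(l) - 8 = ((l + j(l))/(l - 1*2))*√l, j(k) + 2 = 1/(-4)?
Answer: 214118233/256 - 43887*√3/2 ≈ 7.9839e+5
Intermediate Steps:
j(k) = -9/4 (j(k) = -2 + 1/(-4) = -2 + 1*(-¼) = -2 - ¼ = -9/4)
n(l) = 8 + √l*(-9/4 + l)/(-2 + l) (n(l) = 8 + ((l - 9/4)/(l - 1*2))*√l = 8 + ((-9/4 + l)/(l - 2))*√l = 8 + ((-9/4 + l)/(-2 + l))*√l = 8 + √l*(-9/4 + l)/(-2 + l))
(-980 + B(n(3)))² = (-980 + ((-16 + 3^(3/2) + 8*3 - 9*√3/4)/(-2 + 3))²)² = (-980 + ((-16 + 3*√3 + 24 - 9*√3/4)/1)²)² = (-980 + (1*(8 + 3*√3/4))²)² = (-980 + (8 + 3*√3/4)²)²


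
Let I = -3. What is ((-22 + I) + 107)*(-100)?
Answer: -8200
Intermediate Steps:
((-22 + I) + 107)*(-100) = ((-22 - 3) + 107)*(-100) = (-25 + 107)*(-100) = 82*(-100) = -8200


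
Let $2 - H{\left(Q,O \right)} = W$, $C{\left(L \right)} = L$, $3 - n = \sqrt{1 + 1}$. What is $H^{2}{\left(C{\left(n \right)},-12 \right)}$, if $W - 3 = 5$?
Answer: $36$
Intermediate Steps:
$n = 3 - \sqrt{2}$ ($n = 3 - \sqrt{1 + 1} = 3 - \sqrt{2} \approx 1.5858$)
$W = 8$ ($W = 3 + 5 = 8$)
$H{\left(Q,O \right)} = -6$ ($H{\left(Q,O \right)} = 2 - 8 = -6$)
$H^{2}{\left(C{\left(n \right)},-12 \right)} = \left(-6\right)^{2} = 36$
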